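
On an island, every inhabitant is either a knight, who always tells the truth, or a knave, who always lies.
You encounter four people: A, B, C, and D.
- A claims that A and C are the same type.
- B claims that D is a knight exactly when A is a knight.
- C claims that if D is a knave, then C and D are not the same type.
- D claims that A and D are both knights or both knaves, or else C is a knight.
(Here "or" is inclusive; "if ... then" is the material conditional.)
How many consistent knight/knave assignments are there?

2

Consistent assignments:
  A=knight, B=knight, C=knight, D=knight
  A=knave, B=knave, C=knight, D=knight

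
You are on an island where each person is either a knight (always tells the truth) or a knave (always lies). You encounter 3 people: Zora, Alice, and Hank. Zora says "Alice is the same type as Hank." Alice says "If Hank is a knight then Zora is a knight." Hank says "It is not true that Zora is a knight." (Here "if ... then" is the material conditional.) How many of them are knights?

The unique consistent assignment is Zora=knave, Alice=knave, Hank=knight.
That has 1 knight.

1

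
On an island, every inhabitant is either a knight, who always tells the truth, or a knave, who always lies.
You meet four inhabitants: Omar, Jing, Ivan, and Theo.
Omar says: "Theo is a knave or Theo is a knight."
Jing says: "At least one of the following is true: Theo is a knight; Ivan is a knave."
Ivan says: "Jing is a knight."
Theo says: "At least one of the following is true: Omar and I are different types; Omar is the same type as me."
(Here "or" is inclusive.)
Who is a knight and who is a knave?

Omar is a knight, Jing is a knight, Ivan is a knight, and Theo is a knight.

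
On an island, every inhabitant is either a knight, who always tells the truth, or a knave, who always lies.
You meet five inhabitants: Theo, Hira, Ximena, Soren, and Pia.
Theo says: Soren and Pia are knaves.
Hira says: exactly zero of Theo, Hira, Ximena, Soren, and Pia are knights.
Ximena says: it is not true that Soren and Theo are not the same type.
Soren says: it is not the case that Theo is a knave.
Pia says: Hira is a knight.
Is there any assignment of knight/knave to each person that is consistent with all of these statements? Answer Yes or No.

No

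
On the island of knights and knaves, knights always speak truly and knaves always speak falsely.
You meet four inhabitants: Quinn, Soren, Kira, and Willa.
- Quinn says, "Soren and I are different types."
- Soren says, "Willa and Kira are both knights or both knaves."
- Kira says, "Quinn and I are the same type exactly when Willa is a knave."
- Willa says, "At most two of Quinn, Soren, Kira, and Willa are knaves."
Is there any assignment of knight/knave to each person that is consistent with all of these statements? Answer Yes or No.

No

Checking all 16 assignments, each has at least one speaker whose statement's truth value contradicts their type.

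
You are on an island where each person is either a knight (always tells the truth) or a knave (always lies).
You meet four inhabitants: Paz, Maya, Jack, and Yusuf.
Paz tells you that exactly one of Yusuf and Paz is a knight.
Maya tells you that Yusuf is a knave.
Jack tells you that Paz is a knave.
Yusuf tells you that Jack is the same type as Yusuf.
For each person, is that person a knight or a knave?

Suppose Paz is a knight. Then Paz's statement "exactly one of Yusuf and Paz is a knight" would have to be true. Checking the 8 ways to assign the others, none is consistent with every speaker.
(For instance, with Maya=knight, Jack=knight, Yusuf=knave, Jack's claim "Paz is a knave" comes out false where it would need to be true.)
So Paz must be a knave, making "exactly one of Yusuf and Paz is a knight" false. Taking Paz=knave, Maya=knight, Jack=knight, Yusuf=knave, each remaining statement checks out:
  Maya (knight): "Yusuf is a knave" — true. ✓
  Jack (knight): "Paz is a knave" — true. ✓
  Yusuf (knave): "Jack is the same type as Yusuf" — false. ✓
This is the unique consistent assignment.

Paz is a knave, Maya is a knight, Jack is a knight, and Yusuf is a knave.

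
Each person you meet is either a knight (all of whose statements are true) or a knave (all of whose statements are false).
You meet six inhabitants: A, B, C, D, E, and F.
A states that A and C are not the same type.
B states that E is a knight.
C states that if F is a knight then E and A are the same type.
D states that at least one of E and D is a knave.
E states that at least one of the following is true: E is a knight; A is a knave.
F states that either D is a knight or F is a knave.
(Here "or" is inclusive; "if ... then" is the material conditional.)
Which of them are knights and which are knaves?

A (knight): "A and C are not the same type" — True. ✓
B (knave): "E is a knight" — false. ✓
C is a knave, so "if F is a knight then E and A are the same type" must be false — and it is.
D is a knight, and the claim "at least one of E and D is a knave" is indeed True.
E is a knave; "at least one of the following is true: E is a knight; A is a knave" is false, as required.
F is a knight; "either D is a knight or F is a knave" is True, as required.

A is a knight, B is a knave, C is a knave, D is a knight, E is a knave, and F is a knight.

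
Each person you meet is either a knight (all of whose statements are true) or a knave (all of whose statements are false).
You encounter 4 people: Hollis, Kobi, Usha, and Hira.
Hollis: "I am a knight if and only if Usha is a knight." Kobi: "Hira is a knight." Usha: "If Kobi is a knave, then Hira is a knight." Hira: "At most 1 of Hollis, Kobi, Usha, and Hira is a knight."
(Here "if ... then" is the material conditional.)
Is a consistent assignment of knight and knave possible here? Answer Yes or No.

No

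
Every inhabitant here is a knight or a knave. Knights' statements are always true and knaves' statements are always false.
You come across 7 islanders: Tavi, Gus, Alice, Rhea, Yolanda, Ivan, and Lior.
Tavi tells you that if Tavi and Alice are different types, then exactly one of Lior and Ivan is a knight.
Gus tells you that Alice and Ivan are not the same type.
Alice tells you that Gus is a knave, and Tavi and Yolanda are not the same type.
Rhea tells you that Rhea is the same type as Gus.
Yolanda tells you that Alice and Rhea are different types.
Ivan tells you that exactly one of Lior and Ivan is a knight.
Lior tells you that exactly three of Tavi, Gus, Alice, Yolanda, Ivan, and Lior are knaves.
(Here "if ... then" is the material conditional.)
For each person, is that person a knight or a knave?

Tavi is a knight, Gus is a knight, Alice is a knave, Rhea is a knight, Yolanda is a knight, Ivan is a knight, and Lior is a knave.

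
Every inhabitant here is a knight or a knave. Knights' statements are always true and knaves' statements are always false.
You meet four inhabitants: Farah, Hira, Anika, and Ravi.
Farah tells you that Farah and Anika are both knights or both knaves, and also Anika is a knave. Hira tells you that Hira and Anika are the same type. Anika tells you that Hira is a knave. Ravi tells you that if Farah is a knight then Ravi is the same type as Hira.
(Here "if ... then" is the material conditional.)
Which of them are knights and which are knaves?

Knights: Anika and Ravi. Knaves: Farah and Hira.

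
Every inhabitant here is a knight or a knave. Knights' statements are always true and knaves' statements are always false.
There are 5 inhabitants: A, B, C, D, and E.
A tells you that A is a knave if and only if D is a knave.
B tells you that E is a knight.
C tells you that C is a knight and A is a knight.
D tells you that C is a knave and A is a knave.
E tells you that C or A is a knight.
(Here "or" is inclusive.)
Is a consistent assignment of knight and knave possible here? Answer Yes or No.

One consistent assignment: A=knave, B=knave, C=knave, D=knight, E=knave.

Yes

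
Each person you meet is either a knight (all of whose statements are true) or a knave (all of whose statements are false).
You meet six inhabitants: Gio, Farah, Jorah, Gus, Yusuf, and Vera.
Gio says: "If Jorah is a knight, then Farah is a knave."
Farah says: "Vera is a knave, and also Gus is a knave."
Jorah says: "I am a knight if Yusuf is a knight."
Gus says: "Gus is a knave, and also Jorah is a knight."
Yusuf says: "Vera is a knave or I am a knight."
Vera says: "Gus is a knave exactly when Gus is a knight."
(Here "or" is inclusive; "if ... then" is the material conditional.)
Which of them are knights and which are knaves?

Gio is a knight; "if Jorah is a knight, then Farah is a knave" is true, as required.
Farah is a knight, so "Vera is a knave, and also Gus is a knave" must be true — and it is.
As a knave, Jorah's statement "I am a knight if Yusuf is a knight" should be false; it is.
Gus is a knave, and the claim "Gus is a knave, and also Jorah is a knight" is indeed false.
Yusuf is a knight, so "Vera is a knave or I am a knight" must be true — and it is.
Vera is a knave, so "Gus is a knave exactly when Gus is a knight" must be false — and it is.

Gio is a knight, Farah is a knight, Jorah is a knave, Gus is a knave, Yusuf is a knight, and Vera is a knave.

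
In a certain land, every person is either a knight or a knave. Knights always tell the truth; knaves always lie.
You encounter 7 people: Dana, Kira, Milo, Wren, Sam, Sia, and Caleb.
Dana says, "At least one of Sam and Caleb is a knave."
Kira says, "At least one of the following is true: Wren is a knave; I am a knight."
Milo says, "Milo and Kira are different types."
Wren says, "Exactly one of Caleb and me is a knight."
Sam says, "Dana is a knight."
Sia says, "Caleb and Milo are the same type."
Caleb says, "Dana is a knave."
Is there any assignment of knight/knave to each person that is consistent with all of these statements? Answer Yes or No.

One consistent assignment: Dana=knight, Kira=knave, Milo=knight, Wren=knight, Sam=knight, Sia=knave, Caleb=knave.

Yes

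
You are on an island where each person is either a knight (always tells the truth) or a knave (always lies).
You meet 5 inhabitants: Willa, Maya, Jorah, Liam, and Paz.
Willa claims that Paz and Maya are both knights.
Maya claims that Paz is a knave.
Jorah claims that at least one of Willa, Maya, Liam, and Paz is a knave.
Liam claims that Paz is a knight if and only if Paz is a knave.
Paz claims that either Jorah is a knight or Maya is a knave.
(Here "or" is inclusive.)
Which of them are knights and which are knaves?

Willa is a knave, Maya is a knave, Jorah is a knight, Liam is a knave, and Paz is a knight.

Suppose Willa is a knight. Then Willa's statement "Paz and Maya are both knights" would have to be true. Checking the 16 ways to assign the others, none is consistent with every speaker.
(For instance, with Maya=knave, Jorah=knight, Liam=knave, Paz=knight, Willa's claim "Paz and Maya are both knights" comes out false where it would need to be true.)
So Willa must be a knave, making "Paz and Maya are both knights" false. Taking Willa=knave, Maya=knave, Jorah=knight, Liam=knave, Paz=knight, each remaining statement checks out:
  Maya (knave): "Paz is a knave" — false. ✓
  Jorah (knight): "at least one of Willa, Maya, Liam, and Paz is a knave" — true. ✓
  Liam (knave): "Paz is a knight if and only if Paz is a knave" — false. ✓
  Paz (knight): "either Jorah is a knight or Maya is a knave" — true. ✓
This is the unique consistent assignment.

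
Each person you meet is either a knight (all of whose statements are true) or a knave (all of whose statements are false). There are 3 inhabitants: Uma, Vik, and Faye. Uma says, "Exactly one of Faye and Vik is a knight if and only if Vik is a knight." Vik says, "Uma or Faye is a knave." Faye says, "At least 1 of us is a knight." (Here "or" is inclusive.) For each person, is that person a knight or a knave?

Uma is a knave, Vik is a knight, and Faye is a knight.

As a knave, Uma's statement "exactly one of Faye and Vik is a knight if and only if Vik is a knight" should be false; it is.
As a knight, Vik's statement "Uma or Faye is a knave" should be true; it is.
Faye is a knight, so "at least 1 of us is a knight" must be true — and it is.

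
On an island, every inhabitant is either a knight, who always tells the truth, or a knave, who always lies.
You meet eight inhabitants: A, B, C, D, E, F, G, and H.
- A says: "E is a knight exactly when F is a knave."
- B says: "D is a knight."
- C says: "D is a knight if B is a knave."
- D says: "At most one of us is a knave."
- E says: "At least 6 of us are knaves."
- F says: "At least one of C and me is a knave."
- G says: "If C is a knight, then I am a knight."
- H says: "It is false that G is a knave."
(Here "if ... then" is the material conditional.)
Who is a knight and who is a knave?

A is a knight, B is a knave, C is a knave, D is a knave, E is a knave, F is a knight, G is a knight, and H is a knight.

A is a knight, so "E is a knight exactly when F is a knave" must be True — and it is.
As a knave, B's statement "D is a knight" should be false; it is.
C (knave): "D is a knight if B is a knave" — false. ✓
D is a knave; "at most one of us is a knave" is false, as required.
E is a knave; "at least 6 of us are knaves" is false, as required.
F is a knight; "at least one of C and me is a knave" is True, as required.
As a knight, G's statement "if C is a knight, then I am a knight" should be True; it is.
Since H is a knight, "it is false that G is a knave" needs to be True, which holds.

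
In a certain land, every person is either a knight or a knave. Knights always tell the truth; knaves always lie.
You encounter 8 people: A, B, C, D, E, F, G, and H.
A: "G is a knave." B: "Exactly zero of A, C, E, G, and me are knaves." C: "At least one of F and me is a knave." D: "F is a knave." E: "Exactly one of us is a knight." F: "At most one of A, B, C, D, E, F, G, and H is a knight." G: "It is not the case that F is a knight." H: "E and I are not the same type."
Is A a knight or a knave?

A is a knave.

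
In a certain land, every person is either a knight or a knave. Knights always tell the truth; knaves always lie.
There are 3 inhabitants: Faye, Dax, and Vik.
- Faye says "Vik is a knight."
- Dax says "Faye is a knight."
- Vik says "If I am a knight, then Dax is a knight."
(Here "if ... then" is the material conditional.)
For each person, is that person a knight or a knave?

Faye is a knight, Dax is a knight, and Vik is a knight.

Suppose Faye is a knave. Then Faye's statement "Vik is a knight" would have to be false. Checking the 4 ways to assign the others, none is consistent with every speaker.
(For instance, with Dax=knight, Vik=knight, Faye's claim "Vik is a knight" comes out true where it would need to be false.)
So Faye must be a knight, making "Vik is a knight" true. Taking Faye=knight, Dax=knight, Vik=knight, each remaining statement checks out:
  Dax (knight): "Faye is a knight" — true. ✓
  Vik (knight): "if I am a knight, then Dax is a knight" — true. ✓
This is the unique consistent assignment.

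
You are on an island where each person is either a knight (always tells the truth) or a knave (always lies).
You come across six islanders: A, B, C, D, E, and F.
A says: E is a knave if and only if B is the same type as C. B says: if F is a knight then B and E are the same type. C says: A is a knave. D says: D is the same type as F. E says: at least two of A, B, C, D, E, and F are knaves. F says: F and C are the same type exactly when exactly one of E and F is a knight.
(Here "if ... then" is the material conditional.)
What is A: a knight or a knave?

A is a knight.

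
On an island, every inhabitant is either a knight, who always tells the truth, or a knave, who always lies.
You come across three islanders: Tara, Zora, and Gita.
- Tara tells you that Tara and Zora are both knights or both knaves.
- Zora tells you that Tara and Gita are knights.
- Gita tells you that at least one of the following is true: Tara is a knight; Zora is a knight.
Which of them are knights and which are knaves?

Suppose Tara is a knave. Then Tara's statement "Tara and Zora are both knights or both knaves" would have to be false. Checking the 4 ways to assign the others, none is consistent with every speaker.
(For instance, with Zora=knight, Gita=knight, Zora's claim "Tara and Gita are knights" comes out false where it would need to be true.)
So Tara must be a knight, making "Tara and Zora are both knights or both knaves" true. Taking Tara=knight, Zora=knight, Gita=knight, each remaining statement checks out:
  Zora (knight): "Tara and Gita are knights" — true. ✓
  Gita (knight): "at least one of the following is true: Tara is a knight; Zora is a knight" — true. ✓
This is the unique consistent assignment.

Knights: Tara, Zora, and Gita. Knaves: none.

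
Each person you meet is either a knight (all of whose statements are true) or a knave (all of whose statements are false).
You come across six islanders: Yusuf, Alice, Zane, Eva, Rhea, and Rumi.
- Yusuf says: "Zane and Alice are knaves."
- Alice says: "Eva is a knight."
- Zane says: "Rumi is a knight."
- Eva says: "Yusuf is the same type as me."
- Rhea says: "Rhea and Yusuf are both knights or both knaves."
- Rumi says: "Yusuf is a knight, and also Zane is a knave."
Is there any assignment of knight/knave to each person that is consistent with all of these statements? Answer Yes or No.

No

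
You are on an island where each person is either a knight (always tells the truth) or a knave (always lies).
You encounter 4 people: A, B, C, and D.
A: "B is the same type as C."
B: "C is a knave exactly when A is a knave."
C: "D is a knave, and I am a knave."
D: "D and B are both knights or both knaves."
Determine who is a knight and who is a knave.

A (knave): "B is the same type as C" — false. ✓
B is a knight, and the claim "C is a knave exactly when A is a knave" is indeed true.
C (knave): "D is a knave, and I am a knave" — false. ✓
Since D is a knight, "D and B are both knights or both knaves" needs to be true, which holds.

A is a knave, B is a knight, C is a knave, and D is a knight.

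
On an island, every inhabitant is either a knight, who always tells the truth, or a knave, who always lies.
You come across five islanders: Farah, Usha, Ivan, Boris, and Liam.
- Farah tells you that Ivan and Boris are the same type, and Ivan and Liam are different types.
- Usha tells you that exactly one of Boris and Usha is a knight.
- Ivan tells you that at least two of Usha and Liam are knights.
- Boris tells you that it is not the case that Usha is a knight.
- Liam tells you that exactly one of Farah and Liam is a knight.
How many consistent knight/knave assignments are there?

2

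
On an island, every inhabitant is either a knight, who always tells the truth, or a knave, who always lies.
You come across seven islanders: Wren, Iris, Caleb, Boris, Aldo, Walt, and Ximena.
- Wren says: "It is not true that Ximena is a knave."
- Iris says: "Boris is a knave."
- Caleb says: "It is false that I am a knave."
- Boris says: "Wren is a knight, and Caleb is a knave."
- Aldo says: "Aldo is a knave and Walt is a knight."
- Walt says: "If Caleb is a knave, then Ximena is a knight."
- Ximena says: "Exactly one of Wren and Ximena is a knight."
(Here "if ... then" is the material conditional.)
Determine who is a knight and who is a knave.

Wren is a knave, so "it is not true that Ximena is a knave" must be false — and it is.
Since Iris is a knight, "Boris is a knave" needs to be true, which holds.
Caleb (knave): "it is false that I am a knave" — false. ✓
Boris is a knave, and the claim "Wren is a knight, and Caleb is a knave" is indeed false.
Since Aldo is a knave, "Aldo is a knave and Walt is a knight" needs to be false, which holds.
Walt is a knave; "if Caleb is a knave, then Ximena is a knight" is false, as required.
Ximena is a knave; "exactly one of Wren and Ximena is a knight" is false, as required.

Wren is a knave, Iris is a knight, Caleb is a knave, Boris is a knave, Aldo is a knave, Walt is a knave, and Ximena is a knave.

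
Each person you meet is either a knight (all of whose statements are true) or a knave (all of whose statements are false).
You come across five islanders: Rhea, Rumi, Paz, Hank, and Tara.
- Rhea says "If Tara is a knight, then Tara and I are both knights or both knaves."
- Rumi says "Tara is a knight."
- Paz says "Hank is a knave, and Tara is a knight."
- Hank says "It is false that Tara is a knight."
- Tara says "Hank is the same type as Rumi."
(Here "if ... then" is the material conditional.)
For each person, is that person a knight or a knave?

Rhea is a knight; "if Tara is a knight, then Tara and I are both knights or both knaves" is true, as required.
Rumi is a knave; "Tara is a knight" is False, as required.
As a knave, Paz's statement "Hank is a knave, and Tara is a knight" should be False; it is.
Hank is a knight; "it is false that Tara is a knight" is true, as required.
Tara is a knave, so "Hank is the same type as Rumi" must be False — and it is.

Rhea is a knight, Rumi is a knave, Paz is a knave, Hank is a knight, and Tara is a knave.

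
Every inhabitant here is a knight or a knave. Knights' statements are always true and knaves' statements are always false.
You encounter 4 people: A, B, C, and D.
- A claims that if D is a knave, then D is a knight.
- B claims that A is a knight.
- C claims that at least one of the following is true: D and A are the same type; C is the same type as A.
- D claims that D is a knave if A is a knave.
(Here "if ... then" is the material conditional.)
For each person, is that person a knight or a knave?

Suppose A is a knave. Then A's statement "if D is a knave, then D is a knight" would have to be false. Checking the 8 ways to assign the others, none is consistent with every speaker.
(For instance, with B=knight, C=knight, D=knight, A's claim "if D is a knave, then D is a knight" comes out true where it would need to be false.)
So A must be a knight, making "if D is a knave, then D is a knight" true. Taking A=knight, B=knight, C=knight, D=knight, each remaining statement checks out:
  B (knight): "A is a knight" — true. ✓
  C (knight): "at least one of the following is true: D and A are the same type; C is the same type as A" — true. ✓
  D (knight): "D is a knave if A is a knave" — true. ✓
This is the unique consistent assignment.

Knights: A, B, C, and D. Knaves: none.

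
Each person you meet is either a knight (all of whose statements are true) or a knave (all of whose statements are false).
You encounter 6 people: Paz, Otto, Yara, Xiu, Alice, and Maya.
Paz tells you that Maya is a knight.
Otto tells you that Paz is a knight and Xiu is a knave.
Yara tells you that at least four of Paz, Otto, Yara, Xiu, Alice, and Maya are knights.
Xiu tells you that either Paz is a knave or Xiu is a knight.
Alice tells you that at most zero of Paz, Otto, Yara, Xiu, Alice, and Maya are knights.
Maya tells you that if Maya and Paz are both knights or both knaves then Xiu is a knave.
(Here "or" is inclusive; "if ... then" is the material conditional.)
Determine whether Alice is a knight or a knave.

Alice is a knave.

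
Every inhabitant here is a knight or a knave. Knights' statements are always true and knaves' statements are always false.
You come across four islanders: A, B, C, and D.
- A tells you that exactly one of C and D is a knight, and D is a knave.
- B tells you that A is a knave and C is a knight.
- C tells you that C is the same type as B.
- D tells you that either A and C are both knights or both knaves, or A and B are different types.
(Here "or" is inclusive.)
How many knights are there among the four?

The unique consistent assignment is A=knave, B=knight, C=knight, D=knight.
That has 3 knights.

3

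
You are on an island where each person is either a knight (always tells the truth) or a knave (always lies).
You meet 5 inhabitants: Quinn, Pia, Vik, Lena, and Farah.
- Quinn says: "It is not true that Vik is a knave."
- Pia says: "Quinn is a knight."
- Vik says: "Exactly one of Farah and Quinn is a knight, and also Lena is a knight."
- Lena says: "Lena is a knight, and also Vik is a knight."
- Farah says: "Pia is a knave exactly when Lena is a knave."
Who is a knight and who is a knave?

Knights: Farah. Knaves: Quinn, Pia, Vik, and Lena.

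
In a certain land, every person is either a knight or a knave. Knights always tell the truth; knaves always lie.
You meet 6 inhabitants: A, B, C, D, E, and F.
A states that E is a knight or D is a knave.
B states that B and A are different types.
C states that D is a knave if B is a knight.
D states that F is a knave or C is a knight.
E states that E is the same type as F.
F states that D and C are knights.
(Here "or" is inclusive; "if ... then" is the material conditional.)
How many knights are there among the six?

3

The unique consistent assignment is A=knave, B=knave, C=knight, D=knight, E=knave, F=knight.
That has 3 knights.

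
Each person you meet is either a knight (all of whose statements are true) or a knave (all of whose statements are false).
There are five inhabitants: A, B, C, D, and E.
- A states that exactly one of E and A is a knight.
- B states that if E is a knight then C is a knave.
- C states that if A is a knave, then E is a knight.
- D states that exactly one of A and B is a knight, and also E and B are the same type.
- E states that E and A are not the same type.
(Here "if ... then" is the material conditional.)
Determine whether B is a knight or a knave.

Consistent assignments: {A=knave, B=knight, C=knave, D=knave, E=knave}
In every consistent assignment, B is a knight.

B is a knight.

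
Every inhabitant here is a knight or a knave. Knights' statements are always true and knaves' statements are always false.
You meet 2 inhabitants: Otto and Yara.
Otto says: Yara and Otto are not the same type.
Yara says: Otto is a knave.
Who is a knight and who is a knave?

Otto is a knight and Yara is a knave.

Suppose Otto is a knave. Then Otto's statement "Yara and Otto are not the same type" would have to be false. Checking the 2 ways to assign the others, none is consistent with every speaker.
(For instance, with Yara=knave, Yara's claim "Otto is a knave" comes out true where it would need to be false.)
So Otto must be a knight, making "Yara and Otto are not the same type" true. Taking Otto=knight, Yara=knave, each remaining statement checks out:
  Yara (knave): "Otto is a knave" — false. ✓
This is the unique consistent assignment.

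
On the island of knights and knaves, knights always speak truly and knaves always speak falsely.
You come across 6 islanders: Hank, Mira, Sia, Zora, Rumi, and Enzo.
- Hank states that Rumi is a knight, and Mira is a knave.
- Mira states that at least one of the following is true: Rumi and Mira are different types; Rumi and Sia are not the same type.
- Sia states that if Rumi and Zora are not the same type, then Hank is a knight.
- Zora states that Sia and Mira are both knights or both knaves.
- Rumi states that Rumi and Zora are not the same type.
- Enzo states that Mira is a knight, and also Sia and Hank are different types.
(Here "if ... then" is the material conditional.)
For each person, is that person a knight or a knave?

Hank is a knave; "Rumi is a knight, and Mira is a knave" is False, as required.
Mira is a knight, so "at least one of the following is true: Rumi and Mira are different types; Rumi and Sia are not the same type" must be True — and it is.
As a knave, Sia's statement "if Rumi and Zora are not the same type, then Hank is a knight" should be False; it is.
As a knave, Zora's statement "Sia and Mira are both knights or both knaves" should be False; it is.
As a knight, Rumi's statement "Rumi and Zora are not the same type" should be True; it is.
Enzo is a knave, and the claim "Mira is a knight, and also Sia and Hank are different types" is indeed False.

Knights: Mira and Rumi. Knaves: Hank, Sia, Zora, and Enzo.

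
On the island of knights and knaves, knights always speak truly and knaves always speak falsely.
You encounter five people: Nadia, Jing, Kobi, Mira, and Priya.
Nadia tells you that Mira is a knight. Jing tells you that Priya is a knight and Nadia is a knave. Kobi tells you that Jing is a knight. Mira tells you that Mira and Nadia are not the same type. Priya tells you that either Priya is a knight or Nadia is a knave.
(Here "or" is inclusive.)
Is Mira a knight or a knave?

Mira is a knave.

Consistent assignments: {Nadia=knave, Jing=knight, Kobi=knight, Mira=knave, Priya=knight}
In every consistent assignment, Mira is a knave.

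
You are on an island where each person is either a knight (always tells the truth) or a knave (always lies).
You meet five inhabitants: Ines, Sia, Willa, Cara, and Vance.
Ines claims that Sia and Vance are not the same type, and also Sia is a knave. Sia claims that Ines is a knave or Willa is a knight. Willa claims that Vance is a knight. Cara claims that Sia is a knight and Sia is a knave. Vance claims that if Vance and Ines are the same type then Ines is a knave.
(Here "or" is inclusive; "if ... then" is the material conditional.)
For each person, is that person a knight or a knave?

Suppose Ines is a knight. Then Ines's statement "Sia and Vance are not the same type, and also Sia is a knave" would have to be true. Checking the 16 ways to assign the others, none is consistent with every speaker.
(For instance, with Sia=knight, Willa=knight, Cara=knave, Vance=knight, Ines's claim "Sia and Vance are not the same type, and also Sia is a knave" comes out false where it would need to be true.)
So Ines must be a knave, making "Sia and Vance are not the same type, and also Sia is a knave" false. Taking Ines=knave, Sia=knight, Willa=knight, Cara=knave, Vance=knight, each remaining statement checks out:
  Sia (knight): "Ines is a knave or Willa is a knight" — true. ✓
  Willa (knight): "Vance is a knight" — true. ✓
  Cara (knave): "Sia is a knight and Sia is a knave" — false. ✓
  Vance (knight): "if Vance and Ines are the same type then Ines is a knave" — true. ✓
This is the unique consistent assignment.

Knights: Sia, Willa, and Vance. Knaves: Ines and Cara.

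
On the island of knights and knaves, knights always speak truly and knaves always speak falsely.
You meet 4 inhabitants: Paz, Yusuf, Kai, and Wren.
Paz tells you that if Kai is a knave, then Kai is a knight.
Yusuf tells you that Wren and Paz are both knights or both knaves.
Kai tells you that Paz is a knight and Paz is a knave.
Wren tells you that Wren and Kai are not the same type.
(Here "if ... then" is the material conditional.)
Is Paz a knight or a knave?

Paz is a knave.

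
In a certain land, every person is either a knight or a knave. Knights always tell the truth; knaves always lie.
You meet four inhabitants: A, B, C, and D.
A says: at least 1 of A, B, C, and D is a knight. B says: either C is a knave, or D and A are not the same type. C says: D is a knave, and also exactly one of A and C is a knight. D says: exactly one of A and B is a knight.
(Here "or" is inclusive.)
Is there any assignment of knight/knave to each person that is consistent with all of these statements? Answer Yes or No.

No

Checking all 16 assignments, each has at least one speaker whose statement's truth value contradicts their type.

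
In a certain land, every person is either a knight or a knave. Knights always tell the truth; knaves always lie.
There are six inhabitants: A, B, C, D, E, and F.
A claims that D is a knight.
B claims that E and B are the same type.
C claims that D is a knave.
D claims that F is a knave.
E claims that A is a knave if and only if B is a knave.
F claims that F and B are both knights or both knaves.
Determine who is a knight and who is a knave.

A (knight): "D is a knight" — True. ✓
B (knight): "E and B are the same type" — True. ✓
C (knave): "D is a knave" — false. ✓
D (knight): "F is a knave" — True. ✓
Since E is a knight, "A is a knave if and only if B is a knave" needs to be True, which holds.
Since F is a knave, "F and B are both knights or both knaves" needs to be false, which holds.

Knights: A, B, D, and E. Knaves: C and F.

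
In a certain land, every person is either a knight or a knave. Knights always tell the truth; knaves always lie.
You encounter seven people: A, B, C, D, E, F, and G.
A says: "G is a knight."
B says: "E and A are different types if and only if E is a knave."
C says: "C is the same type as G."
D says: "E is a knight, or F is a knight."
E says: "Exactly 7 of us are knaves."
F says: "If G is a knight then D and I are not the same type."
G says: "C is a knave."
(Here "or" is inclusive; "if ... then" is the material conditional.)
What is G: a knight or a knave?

G is a knight.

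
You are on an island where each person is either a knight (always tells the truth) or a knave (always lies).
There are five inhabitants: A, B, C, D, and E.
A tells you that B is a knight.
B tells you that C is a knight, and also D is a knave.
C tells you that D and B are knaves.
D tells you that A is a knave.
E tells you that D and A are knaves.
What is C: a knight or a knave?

C is a knave.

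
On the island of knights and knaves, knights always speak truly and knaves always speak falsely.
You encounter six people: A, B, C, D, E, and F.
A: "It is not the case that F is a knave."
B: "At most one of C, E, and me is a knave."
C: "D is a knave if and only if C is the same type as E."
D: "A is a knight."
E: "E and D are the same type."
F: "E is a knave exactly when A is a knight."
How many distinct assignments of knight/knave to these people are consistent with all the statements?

3

Consistent assignments:
  A=knight, B=knight, C=knight, D=knight, E=knave, F=knight
  A=knight, B=knave, C=knight, D=knight, E=knave, F=knight
  A=knight, B=knave, C=knave, D=knight, E=knave, F=knight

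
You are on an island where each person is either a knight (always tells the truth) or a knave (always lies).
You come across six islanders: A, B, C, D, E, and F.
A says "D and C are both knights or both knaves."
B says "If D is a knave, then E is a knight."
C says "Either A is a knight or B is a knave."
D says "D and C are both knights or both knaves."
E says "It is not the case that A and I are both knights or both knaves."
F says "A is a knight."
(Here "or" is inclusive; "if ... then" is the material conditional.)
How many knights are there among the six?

1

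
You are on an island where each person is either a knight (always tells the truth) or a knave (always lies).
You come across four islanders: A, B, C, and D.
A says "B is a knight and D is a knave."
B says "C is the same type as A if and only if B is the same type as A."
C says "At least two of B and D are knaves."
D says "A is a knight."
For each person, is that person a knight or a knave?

A is a knave, B is a knave, C is a knight, and D is a knave.

A (knave): "B is a knight and D is a knave" — False. ✓
As a knave, B's statement "C is the same type as A if and only if B is the same type as A" should be False; it is.
C is a knight; "at least two of B and D are knaves" is True, as required.
D is a knave, so "A is a knight" must be False — and it is.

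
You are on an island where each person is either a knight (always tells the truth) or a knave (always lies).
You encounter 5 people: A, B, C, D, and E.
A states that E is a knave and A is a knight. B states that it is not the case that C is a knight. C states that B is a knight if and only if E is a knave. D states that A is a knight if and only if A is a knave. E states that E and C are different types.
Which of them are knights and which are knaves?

Suppose A is a knight. Then A's statement "E is a knave and A is a knight" would have to be true. Checking the 16 ways to assign the others, none is consistent with every speaker.
(For instance, with B=knight, C=knave, D=knave, E=knight, A's claim "E is a knave and A is a knight" comes out false where it would need to be true.)
So A must be a knave, making "E is a knave and A is a knight" false. Taking A=knave, B=knight, C=knave, D=knave, E=knight, each remaining statement checks out:
  B (knight): "it is not the case that C is a knight" — true. ✓
  C (knave): "B is a knight if and only if E is a knave" — false. ✓
  D (knave): "A is a knight if and only if A is a knave" — false. ✓
  E (knight): "E and C are different types" — true. ✓
This is the unique consistent assignment.

A is a knave, B is a knight, C is a knave, D is a knave, and E is a knight.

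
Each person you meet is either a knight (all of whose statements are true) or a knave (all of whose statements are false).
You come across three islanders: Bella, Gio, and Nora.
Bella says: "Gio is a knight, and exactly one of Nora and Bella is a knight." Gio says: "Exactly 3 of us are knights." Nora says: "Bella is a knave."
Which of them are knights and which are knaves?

Bella is a knave, Gio is a knave, and Nora is a knight.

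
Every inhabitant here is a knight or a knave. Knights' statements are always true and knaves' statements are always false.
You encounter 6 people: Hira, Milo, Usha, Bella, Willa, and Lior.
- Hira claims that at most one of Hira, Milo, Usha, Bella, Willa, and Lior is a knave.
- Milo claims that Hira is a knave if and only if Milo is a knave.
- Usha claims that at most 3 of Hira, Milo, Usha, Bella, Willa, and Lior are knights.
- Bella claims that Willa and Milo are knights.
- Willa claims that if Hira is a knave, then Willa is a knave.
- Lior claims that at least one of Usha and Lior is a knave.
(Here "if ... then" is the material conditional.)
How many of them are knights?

The unique consistent assignment is Hira=knight, Milo=knight, Usha=knave, Bella=knight, Willa=knight, Lior=knight.
That has 5 knights.

5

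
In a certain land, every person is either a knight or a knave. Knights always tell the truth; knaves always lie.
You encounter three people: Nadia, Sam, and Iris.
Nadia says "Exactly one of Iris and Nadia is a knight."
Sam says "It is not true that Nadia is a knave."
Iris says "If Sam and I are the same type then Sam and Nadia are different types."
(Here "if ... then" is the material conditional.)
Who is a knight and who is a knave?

As a knave, Nadia's statement "exactly one of Iris and Nadia is a knight" should be false; it is.
As a knave, Sam's statement "it is not true that Nadia is a knave" should be false; it is.
Iris is a knave, so "if Sam and I are the same type then Sam and Nadia are different types" must be false — and it is.

Nadia is a knave, Sam is a knave, and Iris is a knave.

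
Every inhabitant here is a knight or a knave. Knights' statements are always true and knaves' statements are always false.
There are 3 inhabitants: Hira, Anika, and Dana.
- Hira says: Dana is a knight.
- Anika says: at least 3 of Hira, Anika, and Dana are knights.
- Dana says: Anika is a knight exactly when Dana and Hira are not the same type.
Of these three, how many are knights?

2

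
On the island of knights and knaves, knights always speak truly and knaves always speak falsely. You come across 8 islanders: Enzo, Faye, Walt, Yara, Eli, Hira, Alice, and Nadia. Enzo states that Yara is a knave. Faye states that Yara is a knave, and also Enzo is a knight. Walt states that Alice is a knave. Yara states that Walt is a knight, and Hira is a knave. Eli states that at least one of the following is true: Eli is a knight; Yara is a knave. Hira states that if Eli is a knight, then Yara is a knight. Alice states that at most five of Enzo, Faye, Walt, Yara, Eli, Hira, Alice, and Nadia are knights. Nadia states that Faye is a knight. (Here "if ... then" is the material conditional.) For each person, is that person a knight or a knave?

Enzo is a knight, Faye is a knight, Walt is a knave, Yara is a knave, Eli is a knight, Hira is a knave, Alice is a knight, and Nadia is a knight.

Enzo is a knight; "Yara is a knave" is True, as required.
Faye (knight): "Yara is a knave, and also Enzo is a knight" — True. ✓
As a knave, Walt's statement "Alice is a knave" should be False; it is.
Yara is a knave, and the claim "Walt is a knight, and Hira is a knave" is indeed False.
Eli is a knight, and the claim "at least one of the following is true: Eli is a knight; Yara is a knave" is indeed True.
Hira is a knave; "if Eli is a knight, then Yara is a knight" is False, as required.
Alice (knight): "at most five of Enzo, Faye, Walt, Yara, Eli, Hira, Alice, and Nadia are knights" — True. ✓
Since Nadia is a knight, "Faye is a knight" needs to be True, which holds.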